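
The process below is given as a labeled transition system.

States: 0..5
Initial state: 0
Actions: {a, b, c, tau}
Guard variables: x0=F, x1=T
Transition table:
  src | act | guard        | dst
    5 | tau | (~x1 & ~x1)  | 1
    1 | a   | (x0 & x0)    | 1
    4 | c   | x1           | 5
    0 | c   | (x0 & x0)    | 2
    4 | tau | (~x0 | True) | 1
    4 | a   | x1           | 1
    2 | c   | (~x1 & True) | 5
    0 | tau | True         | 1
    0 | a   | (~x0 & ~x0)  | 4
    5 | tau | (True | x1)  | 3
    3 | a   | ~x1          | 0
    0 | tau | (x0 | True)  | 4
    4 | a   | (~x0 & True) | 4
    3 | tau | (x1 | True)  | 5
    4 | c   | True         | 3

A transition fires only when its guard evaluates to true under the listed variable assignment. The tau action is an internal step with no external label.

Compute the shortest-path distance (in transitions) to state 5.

Answer: 2

Analysis:
BFS to 5:
  depth 0: {0}
  depth 1: {1,4}
  depth 2: {3,5}
5 enters at depth 2; path a·c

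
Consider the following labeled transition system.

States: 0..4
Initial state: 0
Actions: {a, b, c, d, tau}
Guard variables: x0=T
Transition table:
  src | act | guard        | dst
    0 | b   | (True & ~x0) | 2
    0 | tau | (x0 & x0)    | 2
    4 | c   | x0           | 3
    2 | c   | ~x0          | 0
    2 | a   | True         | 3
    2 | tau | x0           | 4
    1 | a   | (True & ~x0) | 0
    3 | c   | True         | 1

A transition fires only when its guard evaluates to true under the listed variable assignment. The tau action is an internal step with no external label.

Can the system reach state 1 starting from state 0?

Answer: REACHABLE

Working:
After dropping false guards: 5 live edges.
Layer 0: {0}
Layer 1: {2}  cumulative {0,2}
Layer 2: {3,4}  cumulative {0,2,3,4}
Layer 3: {1}  cumulative {0,1,2,3,4}
Reach set: {0,1,2,3,4}
Path to 1: tau·a·c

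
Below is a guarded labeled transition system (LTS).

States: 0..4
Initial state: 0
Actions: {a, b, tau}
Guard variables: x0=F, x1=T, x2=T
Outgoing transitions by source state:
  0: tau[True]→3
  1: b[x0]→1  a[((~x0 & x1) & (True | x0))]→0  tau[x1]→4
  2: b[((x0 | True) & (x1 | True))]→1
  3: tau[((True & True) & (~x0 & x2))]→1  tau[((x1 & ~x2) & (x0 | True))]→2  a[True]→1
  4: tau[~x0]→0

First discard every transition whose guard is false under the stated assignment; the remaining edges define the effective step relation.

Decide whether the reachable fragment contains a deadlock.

Answer: DEADLOCK-FREE

Trace:
Reachable = {0,1,3,4}
  0: tau→3  [1 out]
  1: a→0  tau→4  [2 out]
  3: a→1  tau→1  [2 out]
  4: tau→0  [1 out]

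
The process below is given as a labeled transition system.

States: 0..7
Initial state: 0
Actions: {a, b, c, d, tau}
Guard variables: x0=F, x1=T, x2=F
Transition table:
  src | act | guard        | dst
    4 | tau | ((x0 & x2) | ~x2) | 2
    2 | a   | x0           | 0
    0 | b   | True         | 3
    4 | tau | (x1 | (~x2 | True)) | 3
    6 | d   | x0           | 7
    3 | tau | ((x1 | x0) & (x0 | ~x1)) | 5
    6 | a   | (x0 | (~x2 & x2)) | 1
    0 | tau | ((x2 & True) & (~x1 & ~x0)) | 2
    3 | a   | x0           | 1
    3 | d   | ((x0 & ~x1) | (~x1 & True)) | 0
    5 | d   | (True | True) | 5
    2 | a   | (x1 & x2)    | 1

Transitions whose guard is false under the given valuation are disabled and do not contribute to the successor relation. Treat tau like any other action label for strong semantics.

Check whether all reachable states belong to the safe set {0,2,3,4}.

Answer: INVARIANT HOLDS

Working:
Safe = {0,2,3,4}
Reachable = {0,3}
  0: ✓
  3: ✓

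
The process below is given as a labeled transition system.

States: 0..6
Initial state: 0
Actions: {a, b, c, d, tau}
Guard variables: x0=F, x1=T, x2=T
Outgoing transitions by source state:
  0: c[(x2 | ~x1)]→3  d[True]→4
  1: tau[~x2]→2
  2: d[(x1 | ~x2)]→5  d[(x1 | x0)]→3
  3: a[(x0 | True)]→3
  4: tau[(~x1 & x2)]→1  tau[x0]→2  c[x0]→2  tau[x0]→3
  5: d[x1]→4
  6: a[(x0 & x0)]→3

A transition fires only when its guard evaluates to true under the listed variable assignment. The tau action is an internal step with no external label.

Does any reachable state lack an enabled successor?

R = {0,3,4}
  0: c→3  d→4  [2 exit(s)]
  3: a→3  [1 exit(s)]
  4: ∅  [no exit]
trace reaching 4: d

Answer: DEADLOCK at state 4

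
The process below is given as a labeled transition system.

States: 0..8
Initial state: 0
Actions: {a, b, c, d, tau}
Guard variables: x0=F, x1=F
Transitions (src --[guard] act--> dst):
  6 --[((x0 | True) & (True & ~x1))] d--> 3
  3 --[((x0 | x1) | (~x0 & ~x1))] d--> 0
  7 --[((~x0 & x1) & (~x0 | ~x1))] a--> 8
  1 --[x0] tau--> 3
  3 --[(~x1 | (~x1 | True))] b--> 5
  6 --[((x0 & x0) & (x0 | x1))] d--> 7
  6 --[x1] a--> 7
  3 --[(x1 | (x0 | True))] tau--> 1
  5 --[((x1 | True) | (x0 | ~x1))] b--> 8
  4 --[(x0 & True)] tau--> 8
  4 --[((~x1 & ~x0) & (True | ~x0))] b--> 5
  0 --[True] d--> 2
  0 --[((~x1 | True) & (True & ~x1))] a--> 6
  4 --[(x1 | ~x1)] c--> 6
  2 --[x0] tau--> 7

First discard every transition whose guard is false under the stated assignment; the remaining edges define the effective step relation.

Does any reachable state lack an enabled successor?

Reach set: {0,1,2,3,5,6,8}
  0: a→6  d→2  [deg 2]
  1: ∅  [no exit]
  2: ∅  [no exit]
  3: b→5  d→0  tau→1  [deg 3]
  5: b→8  [deg 1]
  6: d→3  [deg 1]
  8: ∅  [no exit]
Path to 1: a·d·tau

Answer: DEADLOCK at state 1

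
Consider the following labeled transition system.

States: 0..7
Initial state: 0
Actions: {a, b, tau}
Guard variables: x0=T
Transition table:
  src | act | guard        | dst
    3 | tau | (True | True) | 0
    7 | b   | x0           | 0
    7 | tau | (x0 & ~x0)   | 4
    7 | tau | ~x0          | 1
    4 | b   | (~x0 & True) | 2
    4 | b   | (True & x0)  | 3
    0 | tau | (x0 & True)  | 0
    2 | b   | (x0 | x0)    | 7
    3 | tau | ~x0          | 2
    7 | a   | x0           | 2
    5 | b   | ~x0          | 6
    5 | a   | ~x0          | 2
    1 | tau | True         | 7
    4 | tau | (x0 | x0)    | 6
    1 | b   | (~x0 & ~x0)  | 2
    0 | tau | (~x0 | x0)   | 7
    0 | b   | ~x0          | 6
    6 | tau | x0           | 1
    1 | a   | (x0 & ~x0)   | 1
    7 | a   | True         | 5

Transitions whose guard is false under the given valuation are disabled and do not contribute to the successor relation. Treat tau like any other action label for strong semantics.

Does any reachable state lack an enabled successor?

Answer: DEADLOCK at state 5

Analysis:
Reach set: {0,2,5,7}
  0: tau→0  tau→7  [deg 2]
  2: b→7  [deg 1]
  5: ∅  [deadlock]
  7: a→2  a→5  b→0  [deg 3]
witness 5: tau·a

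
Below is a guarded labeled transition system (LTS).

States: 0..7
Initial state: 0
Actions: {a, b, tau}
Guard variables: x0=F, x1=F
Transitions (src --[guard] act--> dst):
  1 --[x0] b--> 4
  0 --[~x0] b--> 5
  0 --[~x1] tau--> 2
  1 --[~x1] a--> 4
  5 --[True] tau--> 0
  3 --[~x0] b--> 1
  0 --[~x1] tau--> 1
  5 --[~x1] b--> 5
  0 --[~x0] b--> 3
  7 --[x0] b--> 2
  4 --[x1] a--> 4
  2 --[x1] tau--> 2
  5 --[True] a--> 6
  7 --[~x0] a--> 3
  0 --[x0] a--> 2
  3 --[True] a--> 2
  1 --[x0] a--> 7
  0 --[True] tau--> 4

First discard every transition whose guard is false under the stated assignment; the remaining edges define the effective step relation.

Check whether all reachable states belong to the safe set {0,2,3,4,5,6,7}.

Inv-set: {0,2,3,4,5,6,7}
R = {0,1,2,3,4,5,6}
  0: safe
  1: outside
  2: safe
  3: safe
  4: safe
  5: safe
  6: safe
reach 1 via tau — violates

Answer: INVARIANT VIOLATED at state 1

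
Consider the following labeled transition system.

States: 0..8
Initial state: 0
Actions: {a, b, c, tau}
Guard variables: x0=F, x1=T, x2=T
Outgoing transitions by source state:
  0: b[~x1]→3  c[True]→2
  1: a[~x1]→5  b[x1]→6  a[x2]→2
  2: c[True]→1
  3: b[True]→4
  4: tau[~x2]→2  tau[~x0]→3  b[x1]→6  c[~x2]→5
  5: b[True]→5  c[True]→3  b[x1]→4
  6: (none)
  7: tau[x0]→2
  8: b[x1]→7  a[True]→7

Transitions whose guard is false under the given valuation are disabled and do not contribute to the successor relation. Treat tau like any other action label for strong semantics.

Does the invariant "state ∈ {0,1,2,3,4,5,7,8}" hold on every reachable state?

Answer: INVARIANT VIOLATED at state 6

Trace:
Inv-set: {0,1,2,3,4,5,7,8}
R = {0,1,2,6}
  0: ok
  1: ok
  2: ok
  6: VIOLATES
counterexample path to 6: c·c·b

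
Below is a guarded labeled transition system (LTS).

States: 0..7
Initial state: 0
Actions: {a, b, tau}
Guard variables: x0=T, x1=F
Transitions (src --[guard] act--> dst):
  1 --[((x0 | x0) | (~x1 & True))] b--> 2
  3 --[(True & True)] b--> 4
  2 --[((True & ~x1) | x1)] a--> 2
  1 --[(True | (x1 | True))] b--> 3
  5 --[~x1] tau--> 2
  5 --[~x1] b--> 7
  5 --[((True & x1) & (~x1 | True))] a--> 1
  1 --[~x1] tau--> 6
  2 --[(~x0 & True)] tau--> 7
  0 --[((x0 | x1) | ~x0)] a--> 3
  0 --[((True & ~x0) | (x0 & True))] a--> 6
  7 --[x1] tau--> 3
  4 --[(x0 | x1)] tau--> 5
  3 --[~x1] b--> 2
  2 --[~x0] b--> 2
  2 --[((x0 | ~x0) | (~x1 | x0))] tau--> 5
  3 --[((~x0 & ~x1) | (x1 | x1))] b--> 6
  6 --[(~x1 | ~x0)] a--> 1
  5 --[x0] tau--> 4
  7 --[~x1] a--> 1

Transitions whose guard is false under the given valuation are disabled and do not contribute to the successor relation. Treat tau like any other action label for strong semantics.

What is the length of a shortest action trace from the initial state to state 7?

Layered search for 7:
  L0 = {0}
  L1 = {3,6}
  L2 = {1,2,4}
  L3 = {5}
  L4 = {7}
first hit 7 at d=4 via a·b·tau·b

Answer: 4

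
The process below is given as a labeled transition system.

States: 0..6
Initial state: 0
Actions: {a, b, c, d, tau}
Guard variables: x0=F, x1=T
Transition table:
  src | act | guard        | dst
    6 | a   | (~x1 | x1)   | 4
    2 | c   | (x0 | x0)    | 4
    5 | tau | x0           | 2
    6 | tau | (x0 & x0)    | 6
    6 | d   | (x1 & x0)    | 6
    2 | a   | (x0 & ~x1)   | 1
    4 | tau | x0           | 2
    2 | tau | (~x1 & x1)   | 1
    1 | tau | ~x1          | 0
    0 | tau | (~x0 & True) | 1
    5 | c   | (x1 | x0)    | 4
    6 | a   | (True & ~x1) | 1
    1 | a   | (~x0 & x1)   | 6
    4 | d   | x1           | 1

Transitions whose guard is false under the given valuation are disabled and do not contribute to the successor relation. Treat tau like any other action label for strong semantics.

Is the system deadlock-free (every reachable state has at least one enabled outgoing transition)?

Reachable = {0,1,4,6}
  0: tau→1  [1 exit(s)]
  1: a→6  [1 exit(s)]
  4: d→1  [1 exit(s)]
  6: a→4  [1 exit(s)]

Answer: DEADLOCK-FREE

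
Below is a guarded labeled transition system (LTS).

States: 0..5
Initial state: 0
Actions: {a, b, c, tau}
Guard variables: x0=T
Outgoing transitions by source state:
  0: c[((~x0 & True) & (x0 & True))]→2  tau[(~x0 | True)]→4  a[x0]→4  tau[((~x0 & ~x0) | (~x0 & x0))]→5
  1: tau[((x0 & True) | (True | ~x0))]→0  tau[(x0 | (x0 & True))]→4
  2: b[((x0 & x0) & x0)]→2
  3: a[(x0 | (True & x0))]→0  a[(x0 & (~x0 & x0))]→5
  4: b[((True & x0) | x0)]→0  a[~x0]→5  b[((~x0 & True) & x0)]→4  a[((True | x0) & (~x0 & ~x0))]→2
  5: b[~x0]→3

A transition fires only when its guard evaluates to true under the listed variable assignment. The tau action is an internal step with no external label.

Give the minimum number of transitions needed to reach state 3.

Layered search for 3:
  Layer 0: {0}
  Layer 1: {4}
3 never appears.

Answer: UNREACHABLE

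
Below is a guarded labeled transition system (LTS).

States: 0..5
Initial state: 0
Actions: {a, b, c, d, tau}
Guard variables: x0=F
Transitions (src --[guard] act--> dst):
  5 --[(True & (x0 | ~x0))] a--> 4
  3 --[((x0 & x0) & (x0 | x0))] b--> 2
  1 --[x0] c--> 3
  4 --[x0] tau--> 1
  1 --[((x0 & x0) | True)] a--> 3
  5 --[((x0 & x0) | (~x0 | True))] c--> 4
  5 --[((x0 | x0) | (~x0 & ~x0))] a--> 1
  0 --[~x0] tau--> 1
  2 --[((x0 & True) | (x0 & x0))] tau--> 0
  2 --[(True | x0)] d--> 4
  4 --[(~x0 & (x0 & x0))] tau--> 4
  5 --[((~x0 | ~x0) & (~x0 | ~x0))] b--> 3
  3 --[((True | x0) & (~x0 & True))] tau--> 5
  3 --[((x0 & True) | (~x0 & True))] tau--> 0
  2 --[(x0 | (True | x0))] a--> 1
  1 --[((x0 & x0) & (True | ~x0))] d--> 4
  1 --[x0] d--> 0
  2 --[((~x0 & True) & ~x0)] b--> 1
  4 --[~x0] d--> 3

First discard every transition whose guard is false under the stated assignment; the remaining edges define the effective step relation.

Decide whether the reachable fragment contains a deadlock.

Reachable = {0,1,3,4,5}
  0: tau→1  [1 exit(s)]
  1: a→3  [1 exit(s)]
  3: tau→0  tau→5  [2 exit(s)]
  4: d→3  [1 exit(s)]
  5: a→1  a→4  b→3  c→4  [4 exit(s)]

Answer: DEADLOCK-FREE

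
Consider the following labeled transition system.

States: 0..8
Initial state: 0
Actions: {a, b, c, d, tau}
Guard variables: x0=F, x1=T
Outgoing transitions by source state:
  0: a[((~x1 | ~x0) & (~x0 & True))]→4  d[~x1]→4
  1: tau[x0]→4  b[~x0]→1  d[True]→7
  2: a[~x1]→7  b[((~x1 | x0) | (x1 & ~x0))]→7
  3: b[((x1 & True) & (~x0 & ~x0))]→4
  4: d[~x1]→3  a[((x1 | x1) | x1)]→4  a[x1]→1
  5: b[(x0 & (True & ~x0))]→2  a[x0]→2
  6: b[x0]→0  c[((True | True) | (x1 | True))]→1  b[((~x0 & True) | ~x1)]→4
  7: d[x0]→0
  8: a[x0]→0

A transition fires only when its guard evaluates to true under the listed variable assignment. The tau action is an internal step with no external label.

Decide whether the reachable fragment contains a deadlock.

Answer: DEADLOCK at state 7

Working:
Reachable = {0,1,4,7}
  0: a→4  [deg 1]
  1: b→1  d→7  [deg 2]
  4: a→1  a→4  [deg 2]
  7: ∅  [STUCK]
witness 7: a·a·d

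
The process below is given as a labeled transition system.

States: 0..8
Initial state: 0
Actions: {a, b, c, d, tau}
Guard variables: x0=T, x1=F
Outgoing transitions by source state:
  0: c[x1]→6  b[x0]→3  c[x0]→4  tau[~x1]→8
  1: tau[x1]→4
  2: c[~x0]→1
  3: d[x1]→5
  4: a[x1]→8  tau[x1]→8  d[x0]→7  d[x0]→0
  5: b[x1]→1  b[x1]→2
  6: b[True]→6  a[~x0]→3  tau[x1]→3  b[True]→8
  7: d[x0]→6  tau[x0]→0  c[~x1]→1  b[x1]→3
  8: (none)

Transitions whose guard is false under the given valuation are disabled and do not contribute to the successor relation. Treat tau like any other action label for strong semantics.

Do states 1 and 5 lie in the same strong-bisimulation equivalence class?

Compute ~ classes (split until stable):
  round 0: {{0,1,2,3,4,5,6,7,8}}
  round 1: {{0},{1,2,3,5,8},{4},{6},{7}}
5 equivalence class(es) (converged in 2)
class of 1: {1,2,3,5,8}; class of 5: {1,2,3,5,8}

Answer: BISIMILAR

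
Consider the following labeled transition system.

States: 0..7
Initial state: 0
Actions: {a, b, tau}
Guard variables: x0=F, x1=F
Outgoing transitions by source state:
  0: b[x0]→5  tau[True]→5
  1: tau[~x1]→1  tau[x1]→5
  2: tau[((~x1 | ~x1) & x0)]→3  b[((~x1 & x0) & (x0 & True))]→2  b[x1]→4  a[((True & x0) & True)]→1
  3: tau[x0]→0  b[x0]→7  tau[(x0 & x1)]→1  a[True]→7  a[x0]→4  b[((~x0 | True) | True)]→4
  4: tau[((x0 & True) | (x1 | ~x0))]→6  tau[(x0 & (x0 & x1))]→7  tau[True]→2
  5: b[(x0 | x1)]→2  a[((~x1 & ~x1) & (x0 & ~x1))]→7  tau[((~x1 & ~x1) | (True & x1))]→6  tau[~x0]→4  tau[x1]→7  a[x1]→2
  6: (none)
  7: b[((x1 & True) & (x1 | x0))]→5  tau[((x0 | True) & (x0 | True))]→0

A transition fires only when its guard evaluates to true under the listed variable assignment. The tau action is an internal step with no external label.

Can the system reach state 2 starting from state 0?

Answer: REACHABLE

Working:
After dropping false guards: 9 live edges.
Layer 0: {0}
Layer 1: {5}  now seen {0,5}
Layer 2: {4,6}  now seen {0,4,5,6}
Layer 3: {2}  now seen {0,2,4,5,6}
R = {0,2,4,5,6}
witness 2: tau·tau·tau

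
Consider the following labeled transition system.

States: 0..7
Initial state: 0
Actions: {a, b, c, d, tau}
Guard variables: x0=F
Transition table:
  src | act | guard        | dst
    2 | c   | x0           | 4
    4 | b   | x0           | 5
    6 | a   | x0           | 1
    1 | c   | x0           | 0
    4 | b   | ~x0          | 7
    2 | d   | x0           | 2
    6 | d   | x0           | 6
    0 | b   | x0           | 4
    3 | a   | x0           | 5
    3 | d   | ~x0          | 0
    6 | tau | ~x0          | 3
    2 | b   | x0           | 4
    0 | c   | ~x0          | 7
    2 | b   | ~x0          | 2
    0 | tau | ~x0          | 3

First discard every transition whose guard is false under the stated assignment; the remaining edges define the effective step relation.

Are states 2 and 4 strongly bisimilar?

Compute ~ classes (split until stable):
  π0 = {{0,1,2,3,4,5,6,7}}
  π1 = {{0},{1,5,7},{2,4},{3},{6}}
  π2 = {{0},{1,5,7},{2},{3},{4},{6}}
6 equivalence class(es) (converged in 3)
2∈{2}, 4∈{4}

Answer: NOT BISIMILAR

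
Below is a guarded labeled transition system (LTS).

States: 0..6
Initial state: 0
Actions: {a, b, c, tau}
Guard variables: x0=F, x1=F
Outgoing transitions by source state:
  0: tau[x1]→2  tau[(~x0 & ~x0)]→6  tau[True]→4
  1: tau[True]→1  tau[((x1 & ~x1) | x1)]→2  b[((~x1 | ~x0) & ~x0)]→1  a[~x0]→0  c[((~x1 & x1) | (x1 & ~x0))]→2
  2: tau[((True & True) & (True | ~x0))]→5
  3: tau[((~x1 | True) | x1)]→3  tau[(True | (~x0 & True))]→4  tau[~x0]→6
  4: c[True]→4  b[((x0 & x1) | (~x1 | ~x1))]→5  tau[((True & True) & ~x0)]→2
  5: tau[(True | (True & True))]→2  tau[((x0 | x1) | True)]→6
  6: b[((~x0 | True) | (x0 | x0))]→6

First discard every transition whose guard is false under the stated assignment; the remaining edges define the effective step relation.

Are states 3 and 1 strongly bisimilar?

Answer: NOT BISIMILAR

Working:
Refine partition for ~:
  P[0] = {{0,1,2,3,4,5,6}}
  P[1] = {{0,2,3,5},{1},{4},{6}}
  P[2] = {{0},{1},{2},{3},{4},{5},{6}}
stable after 3 split(s): 7 block(s)
3∈{3}, 1∈{1}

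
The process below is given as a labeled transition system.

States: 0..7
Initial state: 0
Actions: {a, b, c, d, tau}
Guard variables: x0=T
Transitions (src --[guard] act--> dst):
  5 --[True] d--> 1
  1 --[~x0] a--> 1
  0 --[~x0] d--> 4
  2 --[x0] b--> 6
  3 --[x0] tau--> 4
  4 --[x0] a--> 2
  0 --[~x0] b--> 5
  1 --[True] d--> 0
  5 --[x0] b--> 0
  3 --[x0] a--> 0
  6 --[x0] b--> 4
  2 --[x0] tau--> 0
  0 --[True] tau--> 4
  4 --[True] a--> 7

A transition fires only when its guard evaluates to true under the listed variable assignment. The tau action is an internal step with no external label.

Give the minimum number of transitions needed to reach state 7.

Breadth-first toward 7:
  depth 0: {0}
  depth 1: {4}
  depth 2: {2,7}
depth(7)=2, e.g. tau·a

Answer: 2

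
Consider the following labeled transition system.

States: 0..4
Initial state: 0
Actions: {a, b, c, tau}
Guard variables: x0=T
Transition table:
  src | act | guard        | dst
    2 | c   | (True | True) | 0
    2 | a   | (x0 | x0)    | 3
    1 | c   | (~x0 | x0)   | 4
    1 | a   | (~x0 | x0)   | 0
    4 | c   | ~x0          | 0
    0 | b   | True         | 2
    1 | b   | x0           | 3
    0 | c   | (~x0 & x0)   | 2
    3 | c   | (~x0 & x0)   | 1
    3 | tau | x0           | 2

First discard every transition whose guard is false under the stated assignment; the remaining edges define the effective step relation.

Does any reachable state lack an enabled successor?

R = {0,2,3}
  0: b→2  [1 out]
  2: a→3  c→0  [2 out]
  3: tau→2  [1 out]

Answer: DEADLOCK-FREE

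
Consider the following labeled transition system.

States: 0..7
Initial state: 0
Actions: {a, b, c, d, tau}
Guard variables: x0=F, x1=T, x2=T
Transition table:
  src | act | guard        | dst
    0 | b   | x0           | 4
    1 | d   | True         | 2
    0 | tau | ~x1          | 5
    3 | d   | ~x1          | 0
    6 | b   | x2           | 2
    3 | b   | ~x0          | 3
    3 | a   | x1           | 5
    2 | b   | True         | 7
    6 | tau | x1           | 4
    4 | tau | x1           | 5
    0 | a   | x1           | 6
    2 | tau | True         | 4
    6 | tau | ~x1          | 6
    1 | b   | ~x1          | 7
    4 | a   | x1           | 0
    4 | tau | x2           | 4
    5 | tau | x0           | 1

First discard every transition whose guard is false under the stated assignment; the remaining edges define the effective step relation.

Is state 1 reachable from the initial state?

Guard filter leaves 11 enabled edge(s).
Layer 0: {0}
Layer 1: {6}  cumulative {0,6}
Layer 2: {2,4}  cumulative {0,2,4,6}
Layer 3: {5,7}  cumulative {0,2,4,5,6,7}
Reach set: {0,2,4,5,6,7}

Answer: UNREACHABLE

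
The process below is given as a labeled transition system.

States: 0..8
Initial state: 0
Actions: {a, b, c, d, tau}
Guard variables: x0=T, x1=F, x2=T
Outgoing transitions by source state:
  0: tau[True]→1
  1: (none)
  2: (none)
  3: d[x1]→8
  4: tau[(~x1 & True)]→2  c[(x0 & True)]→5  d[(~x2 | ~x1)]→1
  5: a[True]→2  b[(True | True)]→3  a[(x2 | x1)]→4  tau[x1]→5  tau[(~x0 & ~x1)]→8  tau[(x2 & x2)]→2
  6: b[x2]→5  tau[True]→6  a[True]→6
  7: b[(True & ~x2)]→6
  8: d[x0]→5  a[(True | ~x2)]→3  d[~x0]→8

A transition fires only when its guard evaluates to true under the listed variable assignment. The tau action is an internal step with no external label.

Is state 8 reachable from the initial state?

Answer: UNREACHABLE

Working:
After dropping false guards: 13 live edges.
L0 = {0}
L1 = {1}  total {0,1}
Reachable = {0,1}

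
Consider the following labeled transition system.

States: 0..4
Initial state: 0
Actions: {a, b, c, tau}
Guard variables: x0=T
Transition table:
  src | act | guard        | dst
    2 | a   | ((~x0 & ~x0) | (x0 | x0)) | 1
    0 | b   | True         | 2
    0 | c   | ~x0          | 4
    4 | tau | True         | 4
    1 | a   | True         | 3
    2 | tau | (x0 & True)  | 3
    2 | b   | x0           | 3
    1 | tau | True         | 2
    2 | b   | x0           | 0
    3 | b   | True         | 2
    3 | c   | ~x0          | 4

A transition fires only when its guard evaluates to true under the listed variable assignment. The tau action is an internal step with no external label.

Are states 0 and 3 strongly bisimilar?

Answer: BISIMILAR

Trace:
Compute ~ classes (split until stable):
  P[0] = {{0,1,2,3,4}}
  P[1] = {{0,3},{1},{2},{4}}
stable after 2 split(s): 4 block(s)
[0]={0,3}  [3]={0,3}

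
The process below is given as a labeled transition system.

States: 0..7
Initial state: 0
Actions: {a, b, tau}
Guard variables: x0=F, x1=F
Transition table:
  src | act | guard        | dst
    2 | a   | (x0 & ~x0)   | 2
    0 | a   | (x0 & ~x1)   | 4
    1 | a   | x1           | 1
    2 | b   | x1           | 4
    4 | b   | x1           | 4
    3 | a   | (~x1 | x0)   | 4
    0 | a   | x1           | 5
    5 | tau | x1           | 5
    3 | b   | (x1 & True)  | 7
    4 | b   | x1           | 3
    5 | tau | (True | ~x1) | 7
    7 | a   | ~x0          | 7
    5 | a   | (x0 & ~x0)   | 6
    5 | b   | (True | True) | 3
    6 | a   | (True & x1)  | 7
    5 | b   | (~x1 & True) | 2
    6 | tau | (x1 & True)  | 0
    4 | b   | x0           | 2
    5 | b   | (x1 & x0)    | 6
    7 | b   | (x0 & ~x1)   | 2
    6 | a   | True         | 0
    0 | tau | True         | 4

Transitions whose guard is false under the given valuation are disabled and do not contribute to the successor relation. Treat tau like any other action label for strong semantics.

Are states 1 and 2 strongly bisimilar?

Answer: BISIMILAR

Analysis:
Bisimulation quotient by refinement:
  π0 = {{0,1,2,3,4,5,6,7}}
  π1 = {{0},{1,2,4},{3,6,7},{5}}
  π2 = {{0},{1,2,4},{3},{5},{6},{7}}
Fixed point at round 3; 6 class(es).
class of 1: {1,2,4}; class of 2: {1,2,4}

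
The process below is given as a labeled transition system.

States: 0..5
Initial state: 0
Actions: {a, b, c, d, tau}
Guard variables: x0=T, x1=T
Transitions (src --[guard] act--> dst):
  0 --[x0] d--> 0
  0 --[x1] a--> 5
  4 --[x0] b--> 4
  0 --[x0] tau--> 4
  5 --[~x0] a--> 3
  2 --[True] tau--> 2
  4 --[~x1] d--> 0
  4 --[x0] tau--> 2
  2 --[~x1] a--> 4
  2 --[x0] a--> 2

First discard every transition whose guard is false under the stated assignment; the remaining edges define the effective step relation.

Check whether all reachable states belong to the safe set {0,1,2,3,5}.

Answer: INVARIANT VIOLATED at state 4

Analysis:
Inv-set: {0,1,2,3,5}
Reachable = {0,2,4,5}
  0: ok
  2: ok
  4: ✗ unsafe
  5: ok
reach 4 via tau — violates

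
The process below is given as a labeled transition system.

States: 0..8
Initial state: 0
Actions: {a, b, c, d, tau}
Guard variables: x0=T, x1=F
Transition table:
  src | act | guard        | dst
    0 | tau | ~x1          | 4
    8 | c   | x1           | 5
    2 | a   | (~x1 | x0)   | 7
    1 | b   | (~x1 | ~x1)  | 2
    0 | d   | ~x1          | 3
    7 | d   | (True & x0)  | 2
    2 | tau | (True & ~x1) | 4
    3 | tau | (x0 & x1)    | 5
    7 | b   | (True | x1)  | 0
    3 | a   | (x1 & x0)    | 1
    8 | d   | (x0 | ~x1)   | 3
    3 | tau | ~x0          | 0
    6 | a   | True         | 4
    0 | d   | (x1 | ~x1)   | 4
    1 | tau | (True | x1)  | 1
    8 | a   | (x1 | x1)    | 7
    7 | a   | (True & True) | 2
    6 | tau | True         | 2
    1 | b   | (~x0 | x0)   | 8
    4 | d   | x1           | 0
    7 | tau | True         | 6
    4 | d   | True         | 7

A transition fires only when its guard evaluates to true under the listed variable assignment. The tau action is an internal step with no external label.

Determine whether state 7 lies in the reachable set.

Answer: REACHABLE

Working:
After dropping false guards: 16 live edges.
L0 = {0}
L1 = {3,4}  total {0,3,4}
L2 = {7}  total {0,3,4,7}
L3 = {2,6}  total {0,2,3,4,6,7}
R = {0,2,3,4,6,7}
Path to 7: tau·d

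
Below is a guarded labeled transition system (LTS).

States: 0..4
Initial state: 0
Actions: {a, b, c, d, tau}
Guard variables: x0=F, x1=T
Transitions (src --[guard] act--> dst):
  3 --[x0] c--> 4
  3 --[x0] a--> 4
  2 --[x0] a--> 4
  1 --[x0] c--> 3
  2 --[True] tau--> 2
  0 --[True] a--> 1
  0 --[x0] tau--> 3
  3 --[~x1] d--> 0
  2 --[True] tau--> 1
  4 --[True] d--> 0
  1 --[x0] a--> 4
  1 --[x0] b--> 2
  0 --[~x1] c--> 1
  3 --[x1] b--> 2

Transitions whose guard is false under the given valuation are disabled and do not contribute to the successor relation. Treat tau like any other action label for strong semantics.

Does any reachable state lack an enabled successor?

Reach set: {0,1}
  0: a→1  [1 exit(s)]
  1: ∅  [STUCK]
witness 1: a

Answer: DEADLOCK at state 1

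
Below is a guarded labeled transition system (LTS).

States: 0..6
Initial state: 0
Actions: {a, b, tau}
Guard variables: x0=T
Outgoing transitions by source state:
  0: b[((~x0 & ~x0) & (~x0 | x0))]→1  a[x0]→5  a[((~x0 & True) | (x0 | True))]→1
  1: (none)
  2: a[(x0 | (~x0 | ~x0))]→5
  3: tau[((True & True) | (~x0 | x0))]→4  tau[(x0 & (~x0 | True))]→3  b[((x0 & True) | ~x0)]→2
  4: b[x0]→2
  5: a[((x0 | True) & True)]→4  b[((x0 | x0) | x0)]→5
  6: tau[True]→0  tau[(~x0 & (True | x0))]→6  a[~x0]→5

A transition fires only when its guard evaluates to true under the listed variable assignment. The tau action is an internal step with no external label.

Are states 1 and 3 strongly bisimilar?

Answer: NOT BISIMILAR

Trace:
Compute ~ classes (split until stable):
  π0 = {{0,1,2,3,4,5,6}}
  π1 = {{0,2},{1},{3},{4},{5},{6}}
  π2 = {{0},{1},{2},{3},{4},{5},{6}}
Fixed point at round 3; 7 class(es).
[1]={1}  [3]={3}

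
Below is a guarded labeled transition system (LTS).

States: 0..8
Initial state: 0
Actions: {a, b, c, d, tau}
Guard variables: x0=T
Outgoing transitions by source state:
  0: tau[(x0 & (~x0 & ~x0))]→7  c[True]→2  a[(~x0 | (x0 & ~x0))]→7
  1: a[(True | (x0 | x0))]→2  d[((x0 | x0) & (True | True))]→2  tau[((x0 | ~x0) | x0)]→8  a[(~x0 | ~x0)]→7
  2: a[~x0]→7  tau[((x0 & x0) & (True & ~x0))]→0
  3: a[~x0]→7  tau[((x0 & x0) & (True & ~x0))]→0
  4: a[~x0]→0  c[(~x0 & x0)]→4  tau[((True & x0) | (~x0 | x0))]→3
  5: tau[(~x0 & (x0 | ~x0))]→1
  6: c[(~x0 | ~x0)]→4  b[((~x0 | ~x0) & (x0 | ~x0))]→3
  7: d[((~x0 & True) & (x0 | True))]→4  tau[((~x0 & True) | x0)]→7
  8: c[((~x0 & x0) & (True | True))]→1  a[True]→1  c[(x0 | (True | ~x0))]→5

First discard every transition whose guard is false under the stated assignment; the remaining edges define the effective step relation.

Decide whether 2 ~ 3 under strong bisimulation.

Compute ~ classes (split until stable):
  P[0] = {{0,1,2,3,4,5,6,7,8}}
  P[1] = {{0},{1},{2,3,5,6},{4,7},{8}}
  P[2] = {{0},{1},{2,3,5,6},{4},{7},{8}}
Fixed point at round 3; 6 class(es).
2∈{2,3,5,6}, 3∈{2,3,5,6}

Answer: BISIMILAR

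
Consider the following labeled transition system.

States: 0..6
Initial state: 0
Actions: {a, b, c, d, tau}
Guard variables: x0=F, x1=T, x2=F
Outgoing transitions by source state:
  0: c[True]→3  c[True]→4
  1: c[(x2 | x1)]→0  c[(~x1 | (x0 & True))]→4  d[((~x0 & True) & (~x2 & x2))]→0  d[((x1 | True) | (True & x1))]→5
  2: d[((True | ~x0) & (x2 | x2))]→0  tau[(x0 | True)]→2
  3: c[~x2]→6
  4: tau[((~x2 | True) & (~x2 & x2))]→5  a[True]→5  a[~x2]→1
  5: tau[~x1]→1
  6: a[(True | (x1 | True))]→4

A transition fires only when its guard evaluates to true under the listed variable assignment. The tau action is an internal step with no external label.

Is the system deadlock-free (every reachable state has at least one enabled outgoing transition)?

Answer: DEADLOCK at state 5

Trace:
Reachable = {0,1,3,4,5,6}
  0: c→3  c→4  [deg 2]
  1: c→0  d→5  [deg 2]
  3: c→6  [deg 1]
  4: a→1  a→5  [deg 2]
  5: ∅  [no exit]
  6: a→4  [deg 1]
Path to 5: c·a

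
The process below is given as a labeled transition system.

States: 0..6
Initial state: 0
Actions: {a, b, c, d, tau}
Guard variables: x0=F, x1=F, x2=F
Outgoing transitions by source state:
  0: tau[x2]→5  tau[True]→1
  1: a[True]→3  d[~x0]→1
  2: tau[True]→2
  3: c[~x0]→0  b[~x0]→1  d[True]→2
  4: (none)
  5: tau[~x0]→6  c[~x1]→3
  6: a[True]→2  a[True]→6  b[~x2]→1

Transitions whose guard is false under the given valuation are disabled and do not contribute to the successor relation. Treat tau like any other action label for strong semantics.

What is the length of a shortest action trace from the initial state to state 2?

Layered search for 2:
  Layer 0: {0}
  Layer 1: {1}
  Layer 2: {3}
  Layer 3: {2}
first hit 2 at d=3 via tau·a·d

Answer: 3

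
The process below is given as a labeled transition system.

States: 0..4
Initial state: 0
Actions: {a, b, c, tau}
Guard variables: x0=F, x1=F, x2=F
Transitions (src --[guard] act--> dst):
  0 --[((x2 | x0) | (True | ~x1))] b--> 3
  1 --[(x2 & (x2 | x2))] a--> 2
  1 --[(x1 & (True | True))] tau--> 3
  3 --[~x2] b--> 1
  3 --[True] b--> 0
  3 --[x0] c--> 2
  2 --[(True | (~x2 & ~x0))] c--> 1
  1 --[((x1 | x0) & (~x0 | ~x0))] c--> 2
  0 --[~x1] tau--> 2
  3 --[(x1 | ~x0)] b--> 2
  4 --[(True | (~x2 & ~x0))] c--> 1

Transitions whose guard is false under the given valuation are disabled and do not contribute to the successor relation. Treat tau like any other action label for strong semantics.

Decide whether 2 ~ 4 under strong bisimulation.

Compute ~ classes (split until stable):
  P[0] = {{0,1,2,3,4}}
  P[1] = {{0},{1},{2,4},{3}}
Fixed point at round 2; 4 class(es).
2∈{2,4}, 4∈{2,4}

Answer: BISIMILAR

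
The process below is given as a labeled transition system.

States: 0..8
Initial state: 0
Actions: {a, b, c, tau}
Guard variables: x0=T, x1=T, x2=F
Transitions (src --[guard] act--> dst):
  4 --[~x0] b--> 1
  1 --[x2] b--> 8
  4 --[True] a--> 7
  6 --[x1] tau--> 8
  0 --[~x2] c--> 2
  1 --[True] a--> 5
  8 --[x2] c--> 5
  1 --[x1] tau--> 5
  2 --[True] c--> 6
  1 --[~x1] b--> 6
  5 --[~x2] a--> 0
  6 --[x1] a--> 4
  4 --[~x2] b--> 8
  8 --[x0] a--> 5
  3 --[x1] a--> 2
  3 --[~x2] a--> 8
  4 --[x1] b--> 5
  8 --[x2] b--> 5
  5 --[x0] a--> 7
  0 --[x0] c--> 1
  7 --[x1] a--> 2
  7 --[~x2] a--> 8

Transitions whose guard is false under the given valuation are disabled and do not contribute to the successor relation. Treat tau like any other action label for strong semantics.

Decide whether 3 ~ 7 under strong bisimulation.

Answer: BISIMILAR

Working:
Bisimulation quotient by refinement:
  π0 = {{0,1,2,3,4,5,6,7,8}}
  π1 = {{0,2},{1,6},{3,5,7,8},{4}}
  π2 = {{0},{1},{2},{3,5,7},{4},{6},{8}}
  π3 = {{0},{1},{2},{3,7},{4},{5},{6},{8}}
Fixed point at round 4; 8 class(es).
[3]={3,7}  [7]={3,7}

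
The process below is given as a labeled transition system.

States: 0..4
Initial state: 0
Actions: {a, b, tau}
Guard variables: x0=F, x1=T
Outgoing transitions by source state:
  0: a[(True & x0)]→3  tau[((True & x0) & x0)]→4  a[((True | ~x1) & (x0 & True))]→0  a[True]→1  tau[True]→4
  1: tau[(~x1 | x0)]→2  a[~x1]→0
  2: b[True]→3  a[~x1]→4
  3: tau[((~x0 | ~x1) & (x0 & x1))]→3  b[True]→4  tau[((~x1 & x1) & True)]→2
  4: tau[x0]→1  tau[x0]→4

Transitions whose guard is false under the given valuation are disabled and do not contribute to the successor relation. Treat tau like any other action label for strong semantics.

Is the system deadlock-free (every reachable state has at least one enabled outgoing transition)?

R = {0,1,4}
  0: a→1  tau→4  [2 out]
  1: ∅  [deadlock]
  4: ∅  [deadlock]
trace reaching 1: a

Answer: DEADLOCK at state 1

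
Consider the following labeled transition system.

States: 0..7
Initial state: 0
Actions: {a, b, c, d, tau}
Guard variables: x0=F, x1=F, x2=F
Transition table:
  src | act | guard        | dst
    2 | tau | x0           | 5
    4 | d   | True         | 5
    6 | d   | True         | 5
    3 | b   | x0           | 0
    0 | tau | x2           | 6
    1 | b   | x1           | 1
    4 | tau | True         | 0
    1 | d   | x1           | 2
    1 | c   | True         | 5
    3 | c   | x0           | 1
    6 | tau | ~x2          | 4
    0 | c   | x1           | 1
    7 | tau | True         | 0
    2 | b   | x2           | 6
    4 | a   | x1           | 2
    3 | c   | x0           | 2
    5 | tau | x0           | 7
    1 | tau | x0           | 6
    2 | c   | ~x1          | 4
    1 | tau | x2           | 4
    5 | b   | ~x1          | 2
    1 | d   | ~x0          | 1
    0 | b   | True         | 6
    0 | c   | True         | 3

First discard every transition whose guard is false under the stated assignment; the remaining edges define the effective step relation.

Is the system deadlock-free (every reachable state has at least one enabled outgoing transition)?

R = {0,2,3,4,5,6}
  0: b→6  c→3  [2 exit(s)]
  2: c→4  [1 exit(s)]
  3: ∅  [no exit]
  4: d→5  tau→0  [2 exit(s)]
  5: b→2  [1 exit(s)]
  6: d→5  tau→4  [2 exit(s)]
trace reaching 3: c

Answer: DEADLOCK at state 3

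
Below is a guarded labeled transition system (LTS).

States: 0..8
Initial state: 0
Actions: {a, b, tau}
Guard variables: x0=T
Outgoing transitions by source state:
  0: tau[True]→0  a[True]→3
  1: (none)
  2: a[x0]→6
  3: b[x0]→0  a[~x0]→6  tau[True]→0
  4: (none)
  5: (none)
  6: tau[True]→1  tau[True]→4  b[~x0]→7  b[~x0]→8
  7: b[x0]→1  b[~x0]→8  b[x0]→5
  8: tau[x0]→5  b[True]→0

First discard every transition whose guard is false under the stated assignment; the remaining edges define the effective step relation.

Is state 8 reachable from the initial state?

Answer: UNREACHABLE

Working:
11 transition(s) survive guard evaluation.
L0 = {0}
L1 = {3}  cumulative {0,3}
Reach set: {0,3}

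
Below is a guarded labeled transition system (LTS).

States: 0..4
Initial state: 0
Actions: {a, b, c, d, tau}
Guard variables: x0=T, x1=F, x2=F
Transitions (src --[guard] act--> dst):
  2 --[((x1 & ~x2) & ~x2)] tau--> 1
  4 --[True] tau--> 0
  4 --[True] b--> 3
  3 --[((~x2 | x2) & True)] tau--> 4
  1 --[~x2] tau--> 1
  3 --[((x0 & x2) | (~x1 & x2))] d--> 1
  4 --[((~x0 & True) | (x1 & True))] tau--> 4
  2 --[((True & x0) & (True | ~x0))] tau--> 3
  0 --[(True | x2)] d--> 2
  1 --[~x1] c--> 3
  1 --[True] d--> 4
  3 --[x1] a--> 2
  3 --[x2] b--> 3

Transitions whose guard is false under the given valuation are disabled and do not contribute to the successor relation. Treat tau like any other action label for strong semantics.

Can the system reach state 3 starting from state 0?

Answer: REACHABLE

Working:
After dropping false guards: 8 live edges.
L0 = {0}
L1 = {2}  cumulative {0,2}
L2 = {3}  cumulative {0,2,3}
L3 = {4}  cumulative {0,2,3,4}
R = {0,2,3,4}
witness 3: d·tau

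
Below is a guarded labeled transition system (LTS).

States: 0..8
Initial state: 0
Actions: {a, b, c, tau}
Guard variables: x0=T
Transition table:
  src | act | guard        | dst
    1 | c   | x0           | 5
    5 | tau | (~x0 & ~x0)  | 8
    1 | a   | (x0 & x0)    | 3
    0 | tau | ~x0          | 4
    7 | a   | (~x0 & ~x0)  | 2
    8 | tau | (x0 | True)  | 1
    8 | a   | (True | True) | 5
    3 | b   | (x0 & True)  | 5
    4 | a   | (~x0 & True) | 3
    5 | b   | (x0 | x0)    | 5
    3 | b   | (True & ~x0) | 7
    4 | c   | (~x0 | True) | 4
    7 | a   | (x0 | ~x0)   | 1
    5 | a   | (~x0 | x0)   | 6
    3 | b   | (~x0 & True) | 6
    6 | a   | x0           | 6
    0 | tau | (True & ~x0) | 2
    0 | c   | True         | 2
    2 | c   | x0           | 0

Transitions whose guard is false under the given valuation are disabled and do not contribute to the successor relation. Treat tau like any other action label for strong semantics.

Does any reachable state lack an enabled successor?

Answer: DEADLOCK-FREE

Trace:
Reach set: {0,2}
  0: c→2  [1 exit(s)]
  2: c→0  [1 exit(s)]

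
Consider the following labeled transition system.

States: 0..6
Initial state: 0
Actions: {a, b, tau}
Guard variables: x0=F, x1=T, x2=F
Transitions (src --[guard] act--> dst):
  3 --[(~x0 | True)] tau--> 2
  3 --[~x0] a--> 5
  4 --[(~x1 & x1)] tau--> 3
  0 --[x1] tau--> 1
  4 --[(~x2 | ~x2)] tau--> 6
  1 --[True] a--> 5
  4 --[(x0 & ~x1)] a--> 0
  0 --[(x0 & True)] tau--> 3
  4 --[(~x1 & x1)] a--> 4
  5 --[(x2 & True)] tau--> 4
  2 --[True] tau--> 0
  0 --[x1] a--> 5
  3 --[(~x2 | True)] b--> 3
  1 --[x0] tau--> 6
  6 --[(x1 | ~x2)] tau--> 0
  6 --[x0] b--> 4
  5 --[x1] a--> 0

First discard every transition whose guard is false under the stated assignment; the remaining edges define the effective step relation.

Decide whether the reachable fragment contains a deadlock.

Answer: DEADLOCK-FREE

Working:
Reachable = {0,1,5}
  0: a→5  tau→1  [2 exit(s)]
  1: a→5  [1 exit(s)]
  5: a→0  [1 exit(s)]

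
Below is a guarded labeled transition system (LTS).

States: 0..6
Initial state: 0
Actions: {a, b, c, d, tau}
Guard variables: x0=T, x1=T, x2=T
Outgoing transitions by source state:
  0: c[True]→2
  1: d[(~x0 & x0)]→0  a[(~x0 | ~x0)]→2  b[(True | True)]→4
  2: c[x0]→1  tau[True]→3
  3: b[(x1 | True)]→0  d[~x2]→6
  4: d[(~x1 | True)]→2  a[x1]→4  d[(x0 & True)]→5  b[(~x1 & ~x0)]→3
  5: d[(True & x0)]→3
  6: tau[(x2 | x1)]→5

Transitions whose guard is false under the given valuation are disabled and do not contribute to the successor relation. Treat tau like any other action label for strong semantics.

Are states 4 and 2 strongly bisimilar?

Compute ~ classes (split until stable):
  round 0: {{0,1,2,3,4,5,6}}
  round 1: {{0},{1,3},{2},{4},{5},{6}}
  round 2: {{0},{1},{2},{3},{4},{5},{6}}
Fixed point at round 3; 7 class(es).
4∈{4}, 2∈{2}

Answer: NOT BISIMILAR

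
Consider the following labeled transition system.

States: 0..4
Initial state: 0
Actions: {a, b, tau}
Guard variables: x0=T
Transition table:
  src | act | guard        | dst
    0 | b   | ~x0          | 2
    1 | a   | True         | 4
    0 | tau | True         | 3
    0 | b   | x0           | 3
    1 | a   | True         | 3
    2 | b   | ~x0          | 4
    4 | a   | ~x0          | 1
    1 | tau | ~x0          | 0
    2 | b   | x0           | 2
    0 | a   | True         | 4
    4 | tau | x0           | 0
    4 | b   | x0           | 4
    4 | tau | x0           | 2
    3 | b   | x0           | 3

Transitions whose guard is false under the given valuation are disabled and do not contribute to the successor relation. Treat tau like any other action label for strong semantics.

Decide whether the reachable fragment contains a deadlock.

Answer: DEADLOCK-FREE

Analysis:
Reachable = {0,2,3,4}
  0: a→4  b→3  tau→3  [deg 3]
  2: b→2  [deg 1]
  3: b→3  [deg 1]
  4: b→4  tau→0  tau→2  [deg 3]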